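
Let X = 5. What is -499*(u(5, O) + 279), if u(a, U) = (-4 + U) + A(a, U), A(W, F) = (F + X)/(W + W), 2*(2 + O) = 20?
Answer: -1418657/10 ≈ -1.4187e+5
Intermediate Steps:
O = 8 (O = -2 + (½)*20 = -2 + 10 = 8)
A(W, F) = (5 + F)/(2*W) (A(W, F) = (F + 5)/(W + W) = (5 + F)/((2*W)) = (5 + F)*(1/(2*W)) = (5 + F)/(2*W))
u(a, U) = -4 + U + (5 + U)/(2*a) (u(a, U) = (-4 + U) + (5 + U)/(2*a) = -4 + U + (5 + U)/(2*a))
-499*(u(5, O) + 279) = -499*((½)*(5 + 8 + 2*5*(-4 + 8))/5 + 279) = -499*((½)*(⅕)*(5 + 8 + 2*5*4) + 279) = -499*((½)*(⅕)*(5 + 8 + 40) + 279) = -499*((½)*(⅕)*53 + 279) = -499*(53/10 + 279) = -499*2843/10 = -1418657/10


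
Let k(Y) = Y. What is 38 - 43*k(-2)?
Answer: 124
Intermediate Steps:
38 - 43*k(-2) = 38 - 43*(-2) = 38 + 86 = 124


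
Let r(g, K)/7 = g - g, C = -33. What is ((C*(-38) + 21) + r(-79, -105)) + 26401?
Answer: 27676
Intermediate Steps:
r(g, K) = 0 (r(g, K) = 7*(g - g) = 7*0 = 0)
((C*(-38) + 21) + r(-79, -105)) + 26401 = ((-33*(-38) + 21) + 0) + 26401 = ((1254 + 21) + 0) + 26401 = (1275 + 0) + 26401 = 1275 + 26401 = 27676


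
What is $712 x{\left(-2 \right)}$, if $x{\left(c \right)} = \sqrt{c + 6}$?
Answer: $1424$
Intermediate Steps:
$x{\left(c \right)} = \sqrt{6 + c}$
$712 x{\left(-2 \right)} = 712 \sqrt{6 - 2} = 712 \sqrt{4} = 712 \cdot 2 = 1424$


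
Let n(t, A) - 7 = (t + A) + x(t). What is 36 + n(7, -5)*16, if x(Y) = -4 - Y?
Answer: 4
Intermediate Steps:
n(t, A) = 3 + A (n(t, A) = 7 + ((t + A) + (-4 - t)) = 7 + ((A + t) + (-4 - t)) = 7 + (-4 + A) = 3 + A)
36 + n(7, -5)*16 = 36 + (3 - 5)*16 = 36 - 2*16 = 36 - 32 = 4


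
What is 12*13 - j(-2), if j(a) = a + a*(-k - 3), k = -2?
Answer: 156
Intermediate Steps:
j(a) = 0 (j(a) = a + a*(-1*(-2) - 3) = a + a*(2 - 3) = a + a*(-1) = a - a = 0)
12*13 - j(-2) = 12*13 - 1*0 = 156 + 0 = 156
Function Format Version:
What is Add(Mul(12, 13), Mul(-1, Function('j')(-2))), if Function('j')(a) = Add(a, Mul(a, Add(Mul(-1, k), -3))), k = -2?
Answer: 156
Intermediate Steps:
Function('j')(a) = 0 (Function('j')(a) = Add(a, Mul(a, Add(Mul(-1, -2), -3))) = Add(a, Mul(a, Add(2, -3))) = Add(a, Mul(a, -1)) = Add(a, Mul(-1, a)) = 0)
Add(Mul(12, 13), Mul(-1, Function('j')(-2))) = Add(Mul(12, 13), Mul(-1, 0)) = Add(156, 0) = 156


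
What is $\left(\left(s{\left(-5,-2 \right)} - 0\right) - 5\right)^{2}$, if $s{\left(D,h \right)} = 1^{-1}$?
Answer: $16$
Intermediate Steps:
$s{\left(D,h \right)} = 1$
$\left(\left(s{\left(-5,-2 \right)} - 0\right) - 5\right)^{2} = \left(\left(1 - 0\right) - 5\right)^{2} = \left(\left(1 + 0\right) - 5\right)^{2} = \left(1 - 5\right)^{2} = \left(-4\right)^{2} = 16$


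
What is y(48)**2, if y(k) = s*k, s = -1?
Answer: 2304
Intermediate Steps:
y(k) = -k
y(48)**2 = (-1*48)**2 = (-48)**2 = 2304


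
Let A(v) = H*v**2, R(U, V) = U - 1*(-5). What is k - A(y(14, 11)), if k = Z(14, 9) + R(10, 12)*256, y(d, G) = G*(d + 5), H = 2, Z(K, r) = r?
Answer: -83513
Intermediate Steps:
R(U, V) = 5 + U (R(U, V) = U + 5 = 5 + U)
y(d, G) = G*(5 + d)
A(v) = 2*v**2
k = 3849 (k = 9 + (5 + 10)*256 = 9 + 15*256 = 9 + 3840 = 3849)
k - A(y(14, 11)) = 3849 - 2*(11*(5 + 14))**2 = 3849 - 2*(11*19)**2 = 3849 - 2*209**2 = 3849 - 2*43681 = 3849 - 1*87362 = 3849 - 87362 = -83513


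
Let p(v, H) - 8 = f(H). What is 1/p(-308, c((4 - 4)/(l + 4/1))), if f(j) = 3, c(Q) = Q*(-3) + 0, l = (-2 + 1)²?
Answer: 1/11 ≈ 0.090909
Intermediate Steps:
l = 1 (l = (-1)² = 1)
c(Q) = -3*Q (c(Q) = -3*Q + 0 = -3*Q)
p(v, H) = 11 (p(v, H) = 8 + 3 = 11)
1/p(-308, c((4 - 4)/(l + 4/1))) = 1/11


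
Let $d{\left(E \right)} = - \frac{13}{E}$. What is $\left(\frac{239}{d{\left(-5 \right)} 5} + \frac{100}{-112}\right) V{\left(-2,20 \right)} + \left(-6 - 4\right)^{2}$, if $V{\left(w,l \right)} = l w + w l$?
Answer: $- \frac{118240}{91} \approx -1299.3$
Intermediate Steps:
$V{\left(w,l \right)} = 2 l w$ ($V{\left(w,l \right)} = l w + l w = 2 l w$)
$\left(\frac{239}{d{\left(-5 \right)} 5} + \frac{100}{-112}\right) V{\left(-2,20 \right)} + \left(-6 - 4\right)^{2} = \left(\frac{239}{- \frac{13}{-5} \cdot 5} + \frac{100}{-112}\right) 2 \cdot 20 \left(-2\right) + \left(-6 - 4\right)^{2} = \left(\frac{239}{\left(-13\right) \left(- \frac{1}{5}\right) 5} + 100 \left(- \frac{1}{112}\right)\right) \left(-80\right) + \left(-10\right)^{2} = \left(\frac{239}{\frac{13}{5} \cdot 5} - \frac{25}{28}\right) \left(-80\right) + 100 = \left(\frac{239}{13} - \frac{25}{28}\right) \left(-80\right) + 100 = \frac{6367}{364} \left(-80\right) + 100 = - \frac{127340}{91} + 100 = - \frac{118240}{91}$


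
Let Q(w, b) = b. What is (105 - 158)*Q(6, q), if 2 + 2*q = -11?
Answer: 689/2 ≈ 344.50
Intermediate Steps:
q = -13/2 (q = -1 + (½)*(-11) = -1 - 11/2 = -13/2 ≈ -6.5000)
(105 - 158)*Q(6, q) = (105 - 158)*(-13/2) = -53*(-13/2) = 689/2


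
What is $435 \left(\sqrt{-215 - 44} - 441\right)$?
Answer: $-191835 + 435 i \sqrt{259} \approx -1.9184 \cdot 10^{5} + 7000.7 i$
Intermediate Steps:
$435 \left(\sqrt{-215 - 44} - 441\right) = 435 \left(\sqrt{-259} - 441\right) = 435 \left(i \sqrt{259} - 441\right) = 435 \left(-441 + i \sqrt{259}\right) = -191835 + 435 i \sqrt{259}$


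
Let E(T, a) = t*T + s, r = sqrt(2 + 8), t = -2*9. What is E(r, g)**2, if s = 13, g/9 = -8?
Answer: 3409 - 468*sqrt(10) ≈ 1929.1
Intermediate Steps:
t = -18
g = -72 (g = 9*(-8) = -72)
r = sqrt(10) ≈ 3.1623
E(T, a) = 13 - 18*T (E(T, a) = -18*T + 13 = 13 - 18*T)
E(r, g)**2 = (13 - 18*sqrt(10))**2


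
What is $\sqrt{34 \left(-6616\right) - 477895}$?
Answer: $i \sqrt{702839} \approx 838.35 i$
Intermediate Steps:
$\sqrt{34 \left(-6616\right) - 477895} = \sqrt{-224944 - 477895} = \sqrt{-702839} = i \sqrt{702839}$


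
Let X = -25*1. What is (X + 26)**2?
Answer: 1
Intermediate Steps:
X = -25
(X + 26)**2 = (-25 + 26)**2 = 1**2 = 1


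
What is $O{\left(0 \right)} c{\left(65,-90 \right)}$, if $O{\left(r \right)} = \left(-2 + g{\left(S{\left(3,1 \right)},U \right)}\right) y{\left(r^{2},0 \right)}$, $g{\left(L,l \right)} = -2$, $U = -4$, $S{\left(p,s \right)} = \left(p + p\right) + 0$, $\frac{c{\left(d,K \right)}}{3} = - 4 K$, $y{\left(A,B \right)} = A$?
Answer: $0$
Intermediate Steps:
$c{\left(d,K \right)} = - 12 K$ ($c{\left(d,K \right)} = 3 \left(- 4 K\right) = - 12 K$)
$S{\left(p,s \right)} = 2 p$ ($S{\left(p,s \right)} = 2 p + 0 = 2 p$)
$O{\left(r \right)} = - 4 r^{2}$ ($O{\left(r \right)} = \left(-2 - 2\right) r^{2} = - 4 r^{2}$)
$O{\left(0 \right)} c{\left(65,-90 \right)} = - 4 \cdot 0^{2} \left(\left(-12\right) \left(-90\right)\right) = \left(-4\right) 0 \cdot 1080 = 0 \cdot 1080 = 0$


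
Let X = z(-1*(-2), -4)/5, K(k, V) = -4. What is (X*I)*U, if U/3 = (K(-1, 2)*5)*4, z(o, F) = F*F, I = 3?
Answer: -2304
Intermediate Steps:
z(o, F) = F²
X = 16/5 (X = (-4)²/5 = 16*(⅕) = 16/5 ≈ 3.2000)
U = -240 (U = 3*(-4*5*4) = 3*(-20*4) = 3*(-80) = -240)
(X*I)*U = ((16/5)*3)*(-240) = (48/5)*(-240) = -2304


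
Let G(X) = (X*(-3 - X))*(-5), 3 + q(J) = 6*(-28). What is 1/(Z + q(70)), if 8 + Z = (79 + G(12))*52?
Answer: 1/50729 ≈ 1.9713e-5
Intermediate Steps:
q(J) = -171 (q(J) = -3 + 6*(-28) = -3 - 168 = -171)
G(X) = -5*X*(-3 - X)
Z = 50900 (Z = -8 + (79 + 5*12*(3 + 12))*52 = -8 + (79 + 5*12*15)*52 = -8 + (79 + 900)*52 = -8 + 979*52 = -8 + 50908 = 50900)
1/(Z + q(70)) = 1/(50900 - 171) = 1/50729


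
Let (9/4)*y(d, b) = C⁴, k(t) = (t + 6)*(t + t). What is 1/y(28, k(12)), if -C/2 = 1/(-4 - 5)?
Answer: 59049/64 ≈ 922.64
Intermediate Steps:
k(t) = 2*t*(6 + t) (k(t) = (6 + t)*(2*t) = 2*t*(6 + t))
C = 2/9 (C = -2/(-4 - 5) = -2/(-9) = -2*(-⅑) = 2/9 ≈ 0.22222)
y(d, b) = 64/59049 (y(d, b) = 4*(2/9)⁴/9 = (4/9)*(16/6561) = 64/59049)
1/y(28, k(12)) = 1/(64/59049) = 59049/64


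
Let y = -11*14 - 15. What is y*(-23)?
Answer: 3887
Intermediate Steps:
y = -169 (y = -154 - 15 = -169)
y*(-23) = -169*(-23) = 3887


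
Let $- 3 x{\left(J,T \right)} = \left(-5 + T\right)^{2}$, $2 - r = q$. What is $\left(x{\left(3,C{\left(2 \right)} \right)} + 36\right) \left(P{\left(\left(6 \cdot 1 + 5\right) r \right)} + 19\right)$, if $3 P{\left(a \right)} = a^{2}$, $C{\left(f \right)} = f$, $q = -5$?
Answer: $65846$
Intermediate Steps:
$r = 7$ ($r = 2 - -5 = 2 + 5 = 7$)
$x{\left(J,T \right)} = - \frac{\left(-5 + T\right)^{2}}{3}$
$P{\left(a \right)} = \frac{a^{2}}{3}$
$\left(x{\left(3,C{\left(2 \right)} \right)} + 36\right) \left(P{\left(\left(6 \cdot 1 + 5\right) r \right)} + 19\right) = \left(- \frac{\left(-5 + 2\right)^{2}}{3} + 36\right) \left(\frac{\left(\left(6 \cdot 1 + 5\right) 7\right)^{2}}{3} + 19\right) = \left(- \frac{\left(-3\right)^{2}}{3} + 36\right) \left(\frac{\left(\left(6 + 5\right) 7\right)^{2}}{3} + 19\right) = \left(\left(- \frac{1}{3}\right) 9 + 36\right) \left(\frac{\left(11 \cdot 7\right)^{2}}{3} + 19\right) = \left(-3 + 36\right) \left(\frac{77^{2}}{3} + 19\right) = 33 \left(\frac{1}{3} \cdot 5929 + 19\right) = 33 \left(\frac{5929}{3} + 19\right) = 33 \cdot \frac{5986}{3} = 65846$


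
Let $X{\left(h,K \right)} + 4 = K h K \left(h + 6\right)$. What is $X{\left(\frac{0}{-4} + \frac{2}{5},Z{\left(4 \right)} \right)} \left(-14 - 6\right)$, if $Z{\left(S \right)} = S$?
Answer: $- \frac{3696}{5} \approx -739.2$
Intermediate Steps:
$X{\left(h,K \right)} = -4 + h K^{2} \left(6 + h\right)$ ($X{\left(h,K \right)} = -4 + K h K \left(h + 6\right) = -4 + K K h \left(6 + h\right) = -4 + h K^{2} \left(6 + h\right)$)
$X{\left(\frac{0}{-4} + \frac{2}{5},Z{\left(4 \right)} \right)} \left(-14 - 6\right) = \left(-4 + 4^{2} \left(\frac{0}{-4} + \frac{2}{5}\right)^{2} + 6 \left(\frac{0}{-4} + \frac{2}{5}\right) 4^{2}\right) \left(-14 - 6\right) = \left(-4 + 16 \left(0 \left(- \frac{1}{4}\right) + 2 \cdot \frac{1}{5}\right)^{2} + 6 \left(0 \left(- \frac{1}{4}\right) + 2 \cdot \frac{1}{5}\right) 16\right) \left(-20\right) = \left(-4 + 16 \left(0 + \frac{2}{5}\right)^{2} + 6 \left(0 + \frac{2}{5}\right) 16\right) \left(-20\right) = \left(-4 + 16 \left(\frac{2}{5}\right)^{2} + 6 \cdot \frac{2}{5} \cdot 16\right) \left(-20\right) = \left(-4 + 16 \cdot \frac{4}{25} + \frac{192}{5}\right) \left(-20\right) = \left(-4 + \frac{64}{25} + \frac{192}{5}\right) \left(-20\right) = \frac{924}{25} \left(-20\right) = - \frac{3696}{5}$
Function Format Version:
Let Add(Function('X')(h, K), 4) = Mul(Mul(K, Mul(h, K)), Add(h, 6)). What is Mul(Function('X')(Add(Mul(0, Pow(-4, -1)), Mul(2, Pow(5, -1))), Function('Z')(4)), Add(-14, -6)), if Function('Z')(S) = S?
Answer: Rational(-3696, 5) ≈ -739.20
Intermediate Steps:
Function('X')(h, K) = Add(-4, Mul(h, Pow(K, 2), Add(6, h))) (Function('X')(h, K) = Add(-4, Mul(Mul(K, Mul(h, K)), Add(h, 6))) = Add(-4, Mul(Mul(K, Mul(K, h)), Add(6, h))) = Add(-4, Mul(Mul(h, Pow(K, 2)), Add(6, h))) = Add(-4, Mul(h, Pow(K, 2), Add(6, h))))
Mul(Function('X')(Add(Mul(0, Pow(-4, -1)), Mul(2, Pow(5, -1))), Function('Z')(4)), Add(-14, -6)) = Mul(Add(-4, Mul(Pow(4, 2), Pow(Add(Mul(0, Pow(-4, -1)), Mul(2, Pow(5, -1))), 2)), Mul(6, Add(Mul(0, Pow(-4, -1)), Mul(2, Pow(5, -1))), Pow(4, 2))), Add(-14, -6)) = Mul(Add(-4, Mul(16, Pow(Add(Mul(0, Rational(-1, 4)), Mul(2, Rational(1, 5))), 2)), Mul(6, Add(Mul(0, Rational(-1, 4)), Mul(2, Rational(1, 5))), 16)), -20) = Mul(Add(-4, Mul(16, Pow(Add(0, Rational(2, 5)), 2)), Mul(6, Add(0, Rational(2, 5)), 16)), -20) = Mul(Add(-4, Mul(16, Pow(Rational(2, 5), 2)), Mul(6, Rational(2, 5), 16)), -20) = Mul(Add(-4, Mul(16, Rational(4, 25)), Rational(192, 5)), -20) = Mul(Add(-4, Rational(64, 25), Rational(192, 5)), -20) = Mul(Rational(924, 25), -20) = Rational(-3696, 5)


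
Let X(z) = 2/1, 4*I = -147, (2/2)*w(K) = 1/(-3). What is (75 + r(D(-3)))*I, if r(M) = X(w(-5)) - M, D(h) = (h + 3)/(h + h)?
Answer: -11319/4 ≈ -2829.8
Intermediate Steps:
w(K) = -1/3 (w(K) = 1/(-3) = -1/3)
I = -147/4 (I = (1/4)*(-147) = -147/4 ≈ -36.750)
D(h) = (3 + h)/(2*h) (D(h) = (3 + h)/((2*h)) = (3 + h)*(1/(2*h)) = (3 + h)/(2*h))
X(z) = 2 (X(z) = 2*1 = 2)
r(M) = 2 - M
(75 + r(D(-3)))*I = (75 + (2 - (3 - 3)/(2*(-3))))*(-147/4) = (75 + (2 - (-1)*0/(2*3)))*(-147/4) = (75 + (2 - 1*0))*(-147/4) = (75 + (2 + 0))*(-147/4) = (75 + 2)*(-147/4) = 77*(-147/4) = -11319/4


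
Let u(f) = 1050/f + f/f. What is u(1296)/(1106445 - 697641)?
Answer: 391/88301664 ≈ 4.4280e-6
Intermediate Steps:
u(f) = 1 + 1050/f (u(f) = 1050/f + 1 = 1 + 1050/f)
u(1296)/(1106445 - 697641) = ((1050 + 1296)/1296)/(1106445 - 697641) = ((1/1296)*2346)/408804 = (391/216)*(1/408804) = 391/88301664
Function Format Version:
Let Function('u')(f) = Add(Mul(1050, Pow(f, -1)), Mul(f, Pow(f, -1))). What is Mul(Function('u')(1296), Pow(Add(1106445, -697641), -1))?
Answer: Rational(391, 88301664) ≈ 4.4280e-6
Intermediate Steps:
Function('u')(f) = Add(1, Mul(1050, Pow(f, -1))) (Function('u')(f) = Add(Mul(1050, Pow(f, -1)), 1) = Add(1, Mul(1050, Pow(f, -1))))
Mul(Function('u')(1296), Pow(Add(1106445, -697641), -1)) = Mul(Mul(Pow(1296, -1), Add(1050, 1296)), Pow(Add(1106445, -697641), -1)) = Mul(Mul(Rational(1, 1296), 2346), Pow(408804, -1)) = Mul(Rational(391, 216), Rational(1, 408804)) = Rational(391, 88301664)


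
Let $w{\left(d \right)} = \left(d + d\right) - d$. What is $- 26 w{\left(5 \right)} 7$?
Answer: $-910$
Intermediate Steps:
$w{\left(d \right)} = d$ ($w{\left(d \right)} = 2 d - d = d$)
$- 26 w{\left(5 \right)} 7 = \left(-26\right) 5 \cdot 7 = \left(-130\right) 7 = -910$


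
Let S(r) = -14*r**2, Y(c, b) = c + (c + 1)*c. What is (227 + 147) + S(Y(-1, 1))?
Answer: 360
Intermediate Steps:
Y(c, b) = c + c*(1 + c) (Y(c, b) = c + (1 + c)*c = c + c*(1 + c))
(227 + 147) + S(Y(-1, 1)) = (227 + 147) - 14*(2 - 1)**2 = 374 - 14*(-1*1)**2 = 374 - 14*(-1)**2 = 374 - 14*1 = 374 - 14 = 360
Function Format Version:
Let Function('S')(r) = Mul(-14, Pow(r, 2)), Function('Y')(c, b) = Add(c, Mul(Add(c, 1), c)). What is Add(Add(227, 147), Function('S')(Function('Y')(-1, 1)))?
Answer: 360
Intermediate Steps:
Function('Y')(c, b) = Add(c, Mul(c, Add(1, c))) (Function('Y')(c, b) = Add(c, Mul(Add(1, c), c)) = Add(c, Mul(c, Add(1, c))))
Add(Add(227, 147), Function('S')(Function('Y')(-1, 1))) = Add(Add(227, 147), Mul(-14, Pow(Mul(-1, Add(2, -1)), 2))) = Add(374, Mul(-14, Pow(Mul(-1, 1), 2))) = Add(374, Mul(-14, Pow(-1, 2))) = Add(374, Mul(-14, 1)) = Add(374, -14) = 360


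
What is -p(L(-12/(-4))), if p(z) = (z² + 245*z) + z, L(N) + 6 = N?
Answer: 729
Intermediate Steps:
L(N) = -6 + N
p(z) = z² + 246*z
-p(L(-12/(-4))) = -(-6 - 12/(-4))*(246 + (-6 - 12/(-4))) = -(-6 - 12*(-¼))*(246 + (-6 - 12*(-¼))) = -(-6 + 3)*(246 + (-6 + 3)) = -(-3)*(246 - 3) = -(-3)*243 = -1*(-729) = 729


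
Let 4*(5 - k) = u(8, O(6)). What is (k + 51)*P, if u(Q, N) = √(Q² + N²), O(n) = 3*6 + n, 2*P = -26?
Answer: -728 + 26*√10 ≈ -645.78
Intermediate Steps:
P = -13 (P = (½)*(-26) = -13)
O(n) = 18 + n
u(Q, N) = √(N² + Q²)
k = 5 - 2*√10 (k = 5 - √((18 + 6)² + 8²)/4 = 5 - √(24² + 64)/4 = 5 - √(576 + 64)/4 = 5 - 2*√10 ≈ -1.3246)
(k + 51)*P = ((5 - 2*√10) + 51)*(-13) = (56 - 2*√10)*(-13) = -728 + 26*√10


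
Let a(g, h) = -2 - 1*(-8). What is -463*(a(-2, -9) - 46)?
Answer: 18520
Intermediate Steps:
a(g, h) = 6 (a(g, h) = -2 + 8 = 6)
-463*(a(-2, -9) - 46) = -463*(6 - 46) = -463*(-40) = 18520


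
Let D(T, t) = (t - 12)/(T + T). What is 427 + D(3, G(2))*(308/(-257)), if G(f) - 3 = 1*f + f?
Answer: 329987/771 ≈ 428.00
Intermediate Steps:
G(f) = 3 + 2*f (G(f) = 3 + (1*f + f) = 3 + (f + f) = 3 + 2*f)
D(T, t) = (-12 + t)/(2*T) (D(T, t) = (-12 + t)/((2*T)) = (-12 + t)*(1/(2*T)) = (-12 + t)/(2*T))
427 + D(3, G(2))*(308/(-257)) = 427 + ((½)*(-12 + (3 + 2*2))/3)*(308/(-257)) = 427 + ((½)*(⅓)*(-12 + (3 + 4)))*(308*(-1/257)) = 427 + ((½)*(⅓)*(-12 + 7))*(-308/257) = 427 + ((½)*(⅓)*(-5))*(-308/257) = 427 - ⅚*(-308/257) = 427 + 770/771 = 329987/771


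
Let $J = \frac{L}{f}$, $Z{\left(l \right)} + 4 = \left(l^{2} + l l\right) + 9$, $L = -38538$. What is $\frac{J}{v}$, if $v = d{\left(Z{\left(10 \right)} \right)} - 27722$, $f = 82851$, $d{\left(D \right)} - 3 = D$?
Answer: $\frac{6423}{379927069} \approx 1.6906 \cdot 10^{-5}$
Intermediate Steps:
$Z{\left(l \right)} = 5 + 2 l^{2}$ ($Z{\left(l \right)} = -4 + \left(\left(l^{2} + l l\right) + 9\right) = -4 + \left(\left(l^{2} + l^{2}\right) + 9\right) = -4 + \left(2 l^{2} + 9\right) = -4 + \left(9 + 2 l^{2}\right) = 5 + 2 l^{2}$)
$d{\left(D \right)} = 3 + D$
$v = -27514$ ($v = \left(3 + \left(5 + 2 \cdot 10^{2}\right)\right) - 27722 = \left(3 + \left(5 + 2 \cdot 100\right)\right) - 27722 = \left(3 + \left(5 + 200\right)\right) - 27722 = \left(3 + 205\right) - 27722 = 208 - 27722 = -27514$)
$J = - \frac{12846}{27617}$ ($J = - \frac{38538}{82851} = \left(-38538\right) \frac{1}{82851} = - \frac{12846}{27617} \approx -0.46515$)
$\frac{J}{v} = - \frac{12846}{27617 \left(-27514\right)} = \left(- \frac{12846}{27617}\right) \left(- \frac{1}{27514}\right) = \frac{6423}{379927069}$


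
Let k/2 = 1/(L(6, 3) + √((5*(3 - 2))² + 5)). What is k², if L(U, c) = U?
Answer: 4/(6 + √30)² ≈ 0.030366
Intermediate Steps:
k = 2/(6 + √30) (k = 2/(6 + √((5*(3 - 2))² + 5)) = 2/(6 + √((5*1)² + 5)) = 2/(6 + √(5² + 5)) = 2/(6 + √(25 + 5)) = 2/(6 + √30) ≈ 0.17426)
k² = (2 - √30/3)²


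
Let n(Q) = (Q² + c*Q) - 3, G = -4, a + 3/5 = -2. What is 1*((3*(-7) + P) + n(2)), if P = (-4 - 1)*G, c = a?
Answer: -26/5 ≈ -5.2000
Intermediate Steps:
a = -13/5 (a = -⅗ - 2 = -13/5 ≈ -2.6000)
c = -13/5 ≈ -2.6000
n(Q) = -3 + Q² - 13*Q/5 (n(Q) = (Q² - 13*Q/5) - 3 = -3 + Q² - 13*Q/5)
P = 20 (P = (-4 - 1)*(-4) = -5*(-4) = 20)
1*((3*(-7) + P) + n(2)) = 1*((3*(-7) + 20) + (-3 + 2² - 13/5*2)) = 1*((-21 + 20) + (-3 + 4 - 26/5)) = 1*(-1 - 21/5) = 1*(-26/5) = -26/5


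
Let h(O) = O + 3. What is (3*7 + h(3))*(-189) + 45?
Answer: -5058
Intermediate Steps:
h(O) = 3 + O
(3*7 + h(3))*(-189) + 45 = (3*7 + (3 + 3))*(-189) + 45 = (21 + 6)*(-189) + 45 = 27*(-189) + 45 = -5103 + 45 = -5058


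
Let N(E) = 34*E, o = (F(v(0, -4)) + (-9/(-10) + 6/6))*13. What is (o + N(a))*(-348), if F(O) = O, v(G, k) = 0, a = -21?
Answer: 1199382/5 ≈ 2.3988e+5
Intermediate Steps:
o = 247/10 (o = (0 + (-9/(-10) + 6/6))*13 = (0 + (-9*(-⅒) + 6*(⅙)))*13 = (0 + (9/10 + 1))*13 = (0 + 19/10)*13 = (19/10)*13 = 247/10 ≈ 24.700)
(o + N(a))*(-348) = (247/10 + 34*(-21))*(-348) = (247/10 - 714)*(-348) = -6893/10*(-348) = 1199382/5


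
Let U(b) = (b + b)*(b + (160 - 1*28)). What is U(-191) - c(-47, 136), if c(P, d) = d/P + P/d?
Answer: 144083601/6392 ≈ 22541.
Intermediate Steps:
c(P, d) = P/d + d/P
U(b) = 2*b*(132 + b) (U(b) = (2*b)*(b + (160 - 28)) = (2*b)*(b + 132) = (2*b)*(132 + b) = 2*b*(132 + b))
U(-191) - c(-47, 136) = 2*(-191)*(132 - 191) - (-47/136 + 136/(-47)) = 2*(-191)*(-59) - (-47*1/136 + 136*(-1/47)) = 22538 - (-47/136 - 136/47) = 22538 - 1*(-20705/6392) = 22538 + 20705/6392 = 144083601/6392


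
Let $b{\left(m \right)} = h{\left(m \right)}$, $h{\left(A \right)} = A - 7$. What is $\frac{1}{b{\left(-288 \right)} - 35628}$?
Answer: $- \frac{1}{35923} \approx -2.7837 \cdot 10^{-5}$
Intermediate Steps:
$h{\left(A \right)} = -7 + A$
$b{\left(m \right)} = -7 + m$
$\frac{1}{b{\left(-288 \right)} - 35628} = \frac{1}{\left(-7 - 288\right) - 35628} = \frac{1}{-295 - 35628} = \frac{1}{-35923} = - \frac{1}{35923}$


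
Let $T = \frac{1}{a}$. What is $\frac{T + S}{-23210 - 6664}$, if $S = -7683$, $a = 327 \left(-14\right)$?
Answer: $\frac{35172775}{136763172} \approx 0.25718$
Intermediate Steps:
$a = -4578$
$T = - \frac{1}{4578}$ ($T = \frac{1}{-4578} = - \frac{1}{4578} \approx -0.00021844$)
$\frac{T + S}{-23210 - 6664} = \frac{- \frac{1}{4578} - 7683}{-23210 - 6664} = - \frac{35172775}{4578 \left(-29874\right)} = \left(- \frac{35172775}{4578}\right) \left(- \frac{1}{29874}\right) = \frac{35172775}{136763172}$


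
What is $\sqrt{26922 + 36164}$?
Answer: $\sqrt{63086} \approx 251.17$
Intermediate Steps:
$\sqrt{26922 + 36164} = \sqrt{63086}$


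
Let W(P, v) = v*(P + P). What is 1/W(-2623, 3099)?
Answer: -1/16257354 ≈ -6.1511e-8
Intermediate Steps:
W(P, v) = 2*P*v (W(P, v) = v*(2*P) = 2*P*v)
1/W(-2623, 3099) = 1/(2*(-2623)*3099) = 1/(-16257354) = -1/16257354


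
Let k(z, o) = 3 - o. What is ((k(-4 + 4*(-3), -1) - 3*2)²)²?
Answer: 16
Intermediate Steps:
((k(-4 + 4*(-3), -1) - 3*2)²)² = (((3 - 1*(-1)) - 3*2)²)² = (((3 + 1) - 6)²)² = ((4 - 6)²)² = ((-2)²)² = 4² = 16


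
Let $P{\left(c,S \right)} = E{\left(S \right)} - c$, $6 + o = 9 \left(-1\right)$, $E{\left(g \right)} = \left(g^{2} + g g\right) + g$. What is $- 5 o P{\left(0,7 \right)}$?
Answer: $7875$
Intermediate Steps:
$E{\left(g \right)} = g + 2 g^{2}$ ($E{\left(g \right)} = \left(g^{2} + g^{2}\right) + g = 2 g^{2} + g = g + 2 g^{2}$)
$o = -15$ ($o = -6 + 9 \left(-1\right) = -6 - 9 = -15$)
$P{\left(c,S \right)} = - c + S \left(1 + 2 S\right)$ ($P{\left(c,S \right)} = S \left(1 + 2 S\right) - c = - c + S \left(1 + 2 S\right)$)
$- 5 o P{\left(0,7 \right)} = \left(-5\right) \left(-15\right) \left(\left(-1\right) 0 + 7 \left(1 + 2 \cdot 7\right)\right) = 75 \left(0 + 7 \left(1 + 14\right)\right) = 75 \left(0 + 7 \cdot 15\right) = 75 \left(0 + 105\right) = 75 \cdot 105 = 7875$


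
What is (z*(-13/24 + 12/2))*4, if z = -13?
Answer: -1703/6 ≈ -283.83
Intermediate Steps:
(z*(-13/24 + 12/2))*4 = -13*(-13/24 + 12/2)*4 = -13*(-13*1/24 + 12*(½))*4 = -13*(-13/24 + 6)*4 = -13*131/24*4 = -1703/24*4 = -1703/6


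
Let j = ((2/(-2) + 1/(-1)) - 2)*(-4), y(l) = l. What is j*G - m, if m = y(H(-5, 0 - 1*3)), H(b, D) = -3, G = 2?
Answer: 35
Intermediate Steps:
j = 16 (j = ((2*(-½) + 1*(-1)) - 2)*(-4) = ((-1 - 1) - 2)*(-4) = (-2 - 2)*(-4) = -4*(-4) = 16)
m = -3
j*G - m = 16*2 - 1*(-3) = 32 + 3 = 35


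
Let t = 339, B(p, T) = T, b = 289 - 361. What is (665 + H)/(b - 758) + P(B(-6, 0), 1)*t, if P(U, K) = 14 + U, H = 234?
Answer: 3938281/830 ≈ 4744.9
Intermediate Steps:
b = -72
(665 + H)/(b - 758) + P(B(-6, 0), 1)*t = (665 + 234)/(-72 - 758) + (14 + 0)*339 = 899/(-830) + 14*339 = 899*(-1/830) + 4746 = -899/830 + 4746 = 3938281/830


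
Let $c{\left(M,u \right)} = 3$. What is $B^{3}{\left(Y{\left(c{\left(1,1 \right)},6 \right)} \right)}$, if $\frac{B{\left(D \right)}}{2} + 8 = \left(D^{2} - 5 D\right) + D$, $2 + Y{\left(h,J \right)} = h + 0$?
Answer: $-10648$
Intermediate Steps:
$Y{\left(h,J \right)} = -2 + h$ ($Y{\left(h,J \right)} = -2 + \left(h + 0\right) = -2 + h$)
$B{\left(D \right)} = -16 - 8 D + 2 D^{2}$ ($B{\left(D \right)} = -16 + 2 \left(\left(D^{2} - 5 D\right) + D\right) = -16 + 2 \left(D^{2} - 4 D\right) = -16 + \left(- 8 D + 2 D^{2}\right) = -16 - 8 D + 2 D^{2}$)
$B^{3}{\left(Y{\left(c{\left(1,1 \right)},6 \right)} \right)} = \left(-16 - 8 \left(-2 + 3\right) + 2 \left(-2 + 3\right)^{2}\right)^{3} = \left(-16 - 8 + 2 \cdot 1^{2}\right)^{3} = \left(-16 - 8 + 2 \cdot 1\right)^{3} = \left(-16 - 8 + 2\right)^{3} = \left(-22\right)^{3} = -10648$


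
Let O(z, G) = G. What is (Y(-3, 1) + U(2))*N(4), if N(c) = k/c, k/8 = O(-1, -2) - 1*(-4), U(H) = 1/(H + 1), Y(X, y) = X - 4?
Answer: -80/3 ≈ -26.667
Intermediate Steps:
Y(X, y) = -4 + X
U(H) = 1/(1 + H)
k = 16 (k = 8*(-2 - 1*(-4)) = 8*(-2 + 4) = 8*2 = 16)
N(c) = 16/c
(Y(-3, 1) + U(2))*N(4) = ((-4 - 3) + 1/(1 + 2))*(16/4) = (-7 + 1/3)*(16*(1/4)) = (-7 + 1/3)*4 = -20/3*4 = -80/3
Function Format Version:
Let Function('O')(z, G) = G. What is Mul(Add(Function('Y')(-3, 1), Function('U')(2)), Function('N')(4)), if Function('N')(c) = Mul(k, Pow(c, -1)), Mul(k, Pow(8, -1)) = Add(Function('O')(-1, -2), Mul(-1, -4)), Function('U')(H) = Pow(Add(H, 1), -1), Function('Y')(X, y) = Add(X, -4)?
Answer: Rational(-80, 3) ≈ -26.667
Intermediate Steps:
Function('Y')(X, y) = Add(-4, X)
Function('U')(H) = Pow(Add(1, H), -1)
k = 16 (k = Mul(8, Add(-2, Mul(-1, -4))) = Mul(8, Add(-2, 4)) = Mul(8, 2) = 16)
Function('N')(c) = Mul(16, Pow(c, -1))
Mul(Add(Function('Y')(-3, 1), Function('U')(2)), Function('N')(4)) = Mul(Add(Add(-4, -3), Pow(Add(1, 2), -1)), Mul(16, Pow(4, -1))) = Mul(Add(-7, Pow(3, -1)), Mul(16, Rational(1, 4))) = Mul(Add(-7, Rational(1, 3)), 4) = Mul(Rational(-20, 3), 4) = Rational(-80, 3)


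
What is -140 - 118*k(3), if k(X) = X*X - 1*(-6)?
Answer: -1910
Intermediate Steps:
k(X) = 6 + X² (k(X) = X² + 6 = 6 + X²)
-140 - 118*k(3) = -140 - 118*(6 + 3²) = -140 - 118*(6 + 9) = -140 - 118*15 = -140 - 1770 = -1910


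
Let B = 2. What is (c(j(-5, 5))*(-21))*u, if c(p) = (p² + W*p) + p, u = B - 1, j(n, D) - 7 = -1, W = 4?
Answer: -1386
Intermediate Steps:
j(n, D) = 6 (j(n, D) = 7 - 1 = 6)
u = 1 (u = 2 - 1 = 1)
c(p) = p² + 5*p (c(p) = (p² + 4*p) + p = p² + 5*p)
(c(j(-5, 5))*(-21))*u = ((6*(5 + 6))*(-21))*1 = ((6*11)*(-21))*1 = (66*(-21))*1 = -1386*1 = -1386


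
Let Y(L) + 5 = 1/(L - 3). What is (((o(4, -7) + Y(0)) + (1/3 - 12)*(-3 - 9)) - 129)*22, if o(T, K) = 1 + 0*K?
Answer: 440/3 ≈ 146.67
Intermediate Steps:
o(T, K) = 1 (o(T, K) = 1 + 0 = 1)
Y(L) = -5 + 1/(-3 + L) (Y(L) = -5 + 1/(L - 3) = -5 + 1/(-3 + L))
(((o(4, -7) + Y(0)) + (1/3 - 12)*(-3 - 9)) - 129)*22 = (((1 + (16 - 5*0)/(-3 + 0)) + (1/3 - 12)*(-3 - 9)) - 129)*22 = (((1 + (16 + 0)/(-3)) + (1*(⅓) - 12)*(-12)) - 129)*22 = (((1 - ⅓*16) + (⅓ - 12)*(-12)) - 129)*22 = (((1 - 16/3) - 35/3*(-12)) - 129)*22 = ((-13/3 + 140) - 129)*22 = (407/3 - 129)*22 = (20/3)*22 = 440/3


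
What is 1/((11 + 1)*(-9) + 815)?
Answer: 1/707 ≈ 0.0014144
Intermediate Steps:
1/((11 + 1)*(-9) + 815) = 1/(12*(-9) + 815) = 1/(-108 + 815) = 1/707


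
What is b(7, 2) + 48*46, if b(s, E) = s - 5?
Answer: 2210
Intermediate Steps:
b(s, E) = -5 + s
b(7, 2) + 48*46 = (-5 + 7) + 48*46 = 2 + 2208 = 2210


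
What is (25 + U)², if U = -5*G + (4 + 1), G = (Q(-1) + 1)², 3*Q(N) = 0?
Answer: 625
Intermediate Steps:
Q(N) = 0 (Q(N) = (⅓)*0 = 0)
G = 1 (G = (0 + 1)² = 1² = 1)
U = 0 (U = -5*1 + (4 + 1) = -5 + 5 = 0)
(25 + U)² = (25 + 0)² = 25² = 625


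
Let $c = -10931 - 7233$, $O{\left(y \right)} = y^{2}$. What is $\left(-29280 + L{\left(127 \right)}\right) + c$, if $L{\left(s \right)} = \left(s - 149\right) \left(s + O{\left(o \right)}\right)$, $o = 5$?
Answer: $-50788$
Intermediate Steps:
$c = -18164$
$L{\left(s \right)} = \left(-149 + s\right) \left(25 + s\right)$ ($L{\left(s \right)} = \left(s - 149\right) \left(s + 5^{2}\right) = \left(-149 + s\right) \left(s + 25\right) = \left(-149 + s\right) \left(25 + s\right)$)
$\left(-29280 + L{\left(127 \right)}\right) + c = \left(-29280 - \left(19473 - 16129\right)\right) - 18164 = \left(-29280 - 3344\right) - 18164 = -32624 - 18164 = -50788$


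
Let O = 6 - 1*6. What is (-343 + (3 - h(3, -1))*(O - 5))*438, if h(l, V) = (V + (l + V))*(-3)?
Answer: -163374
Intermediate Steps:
h(l, V) = -6*V - 3*l (h(l, V) = (V + (V + l))*(-3) = (l + 2*V)*(-3) = -6*V - 3*l)
O = 0 (O = 6 - 6 = 0)
(-343 + (3 - h(3, -1))*(O - 5))*438 = (-343 + (3 - (-6*(-1) - 3*3))*(0 - 5))*438 = (-343 + (3 - (6 - 9))*(-5))*438 = (-343 + (3 - 1*(-3))*(-5))*438 = (-343 + (3 + 3)*(-5))*438 = (-343 + 6*(-5))*438 = (-343 - 30)*438 = -373*438 = -163374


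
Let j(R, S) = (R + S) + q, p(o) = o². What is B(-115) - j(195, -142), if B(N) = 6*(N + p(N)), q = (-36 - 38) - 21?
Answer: 78702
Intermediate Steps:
q = -95 (q = -74 - 21 = -95)
B(N) = 6*N + 6*N² (B(N) = 6*(N + N²) = 6*N + 6*N²)
j(R, S) = -95 + R + S (j(R, S) = (R + S) - 95 = -95 + R + S)
B(-115) - j(195, -142) = 6*(-115)*(1 - 115) - (-95 + 195 - 142) = 6*(-115)*(-114) - 1*(-42) = 78660 + 42 = 78702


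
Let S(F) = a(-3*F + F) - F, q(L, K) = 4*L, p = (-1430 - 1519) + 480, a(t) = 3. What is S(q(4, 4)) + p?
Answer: -2482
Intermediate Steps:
p = -2469 (p = -2949 + 480 = -2469)
S(F) = 3 - F
S(q(4, 4)) + p = (3 - 4*4) - 2469 = (3 - 1*16) - 2469 = (3 - 16) - 2469 = -13 - 2469 = -2482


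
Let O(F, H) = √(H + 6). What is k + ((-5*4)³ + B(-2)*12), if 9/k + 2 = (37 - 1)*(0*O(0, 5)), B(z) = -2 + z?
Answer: -16105/2 ≈ -8052.5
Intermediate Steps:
O(F, H) = √(6 + H)
k = -9/2 (k = 9/(-2 + (37 - 1)*(0*√(6 + 5))) = 9/(-2 + 36*(0*√11)) = 9/(-2 + 36*0) = 9/(-2 + 0) = 9/(-2) = 9*(-½) = -9/2 ≈ -4.5000)
k + ((-5*4)³ + B(-2)*12) = -9/2 + ((-5*4)³ + (-2 - 2)*12) = -9/2 + ((-20)³ - 4*12) = -9/2 + (-8000 - 48) = -9/2 - 8048 = -16105/2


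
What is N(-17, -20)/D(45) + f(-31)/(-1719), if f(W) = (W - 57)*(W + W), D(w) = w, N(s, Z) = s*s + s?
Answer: 8224/2865 ≈ 2.8705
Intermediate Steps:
N(s, Z) = s + s² (N(s, Z) = s² + s = s + s²)
f(W) = 2*W*(-57 + W) (f(W) = (-57 + W)*(2*W) = 2*W*(-57 + W))
N(-17, -20)/D(45) + f(-31)/(-1719) = -17*(1 - 17)/45 + (2*(-31)*(-57 - 31))/(-1719) = -17*(-16)*(1/45) + (2*(-31)*(-88))*(-1/1719) = 272*(1/45) + 5456*(-1/1719) = 272/45 - 5456/1719 = 8224/2865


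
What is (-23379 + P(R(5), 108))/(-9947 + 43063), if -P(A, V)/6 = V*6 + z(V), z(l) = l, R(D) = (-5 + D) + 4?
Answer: -27915/33116 ≈ -0.84295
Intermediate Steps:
R(D) = -1 + D
P(A, V) = -42*V (P(A, V) = -6*(V*6 + V) = -6*(6*V + V) = -42*V)
(-23379 + P(R(5), 108))/(-9947 + 43063) = (-23379 - 42*108)/(-9947 + 43063) = (-23379 - 4536)/33116 = -27915*1/33116 = -27915/33116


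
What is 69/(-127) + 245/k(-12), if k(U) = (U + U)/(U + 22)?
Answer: -156403/1524 ≈ -102.63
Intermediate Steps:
k(U) = 2*U/(22 + U) (k(U) = (2*U)/(22 + U) = 2*U/(22 + U))
69/(-127) + 245/k(-12) = 69/(-127) + 245/((2*(-12)/(22 - 12))) = 69*(-1/127) + 245/((2*(-12)/10)) = -69/127 + 245/((2*(-12)*(⅒))) = -69/127 + 245/(-12/5) = -69/127 + 245*(-5/12) = -69/127 - 1225/12 = -156403/1524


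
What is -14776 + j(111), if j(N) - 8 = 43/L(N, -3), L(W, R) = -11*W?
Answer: -18031771/1221 ≈ -14768.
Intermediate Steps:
j(N) = 8 - 43/(11*N) (j(N) = 8 + 43/((-11*N)) = 8 + 43*(-1/(11*N)) = 8 - 43/(11*N))
-14776 + j(111) = -14776 + (8 - 43/11/111) = -14776 + (8 - 43/11*1/111) = -14776 + (8 - 43/1221) = -14776 + 9725/1221 = -18031771/1221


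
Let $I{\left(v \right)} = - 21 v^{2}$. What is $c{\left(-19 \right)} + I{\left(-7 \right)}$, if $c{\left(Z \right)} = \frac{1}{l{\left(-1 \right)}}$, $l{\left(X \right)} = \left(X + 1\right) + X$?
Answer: $-1030$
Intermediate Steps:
$l{\left(X \right)} = 1 + 2 X$ ($l{\left(X \right)} = \left(1 + X\right) + X = 1 + 2 X$)
$c{\left(Z \right)} = -1$ ($c{\left(Z \right)} = \frac{1}{1 + 2 \left(-1\right)} = \frac{1}{1 - 2} = \frac{1}{-1} = -1$)
$c{\left(-19 \right)} + I{\left(-7 \right)} = -1 - 21 \left(-7\right)^{2} = -1 - 1029 = -1030$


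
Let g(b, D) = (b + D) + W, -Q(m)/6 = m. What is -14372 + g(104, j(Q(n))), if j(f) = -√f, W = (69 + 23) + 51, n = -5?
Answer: -14125 - √30 ≈ -14130.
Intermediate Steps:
Q(m) = -6*m
W = 143 (W = 92 + 51 = 143)
g(b, D) = 143 + D + b (g(b, D) = (b + D) + 143 = (D + b) + 143 = 143 + D + b)
-14372 + g(104, j(Q(n))) = -14372 + (143 - √(-6*(-5)) + 104) = -14372 + (143 - √30 + 104) = -14372 + (247 - √30) = -14125 - √30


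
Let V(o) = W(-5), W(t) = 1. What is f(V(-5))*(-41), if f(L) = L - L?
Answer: 0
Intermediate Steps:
V(o) = 1
f(L) = 0
f(V(-5))*(-41) = 0*(-41) = 0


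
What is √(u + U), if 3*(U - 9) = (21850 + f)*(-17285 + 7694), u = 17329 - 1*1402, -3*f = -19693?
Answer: I*√817422189/3 ≈ 9530.2*I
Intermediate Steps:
f = 19693/3 (f = -⅓*(-19693) = 19693/3 ≈ 6564.3)
u = 15927 (u = 17329 - 1402 = 15927)
U = -272521844/3 (U = 9 + ((21850 + 19693/3)*(-17285 + 7694))/3 = 9 + ((85243/3)*(-9591))/3 = 9 + (⅓)*(-272521871) = 9 - 272521871/3 = -272521844/3 ≈ -9.0841e+7)
√(u + U) = √(15927 - 272521844/3) = √(-272474063/3) = I*√817422189/3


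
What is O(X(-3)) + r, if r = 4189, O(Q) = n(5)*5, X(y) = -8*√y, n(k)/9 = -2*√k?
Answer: 4189 - 90*√5 ≈ 3987.8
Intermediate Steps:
n(k) = -18*√k (n(k) = 9*(-2*√k) = -18*√k)
O(Q) = -90*√5 (O(Q) = -18*√5*5 = -90*√5)
O(X(-3)) + r = -90*√5 + 4189 = 4189 - 90*√5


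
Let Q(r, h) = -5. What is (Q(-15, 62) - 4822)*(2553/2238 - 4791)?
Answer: 17248005345/746 ≈ 2.3121e+7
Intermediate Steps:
(Q(-15, 62) - 4822)*(2553/2238 - 4791) = (-5 - 4822)*(2553/2238 - 4791) = -4827*(2553*(1/2238) - 4791) = -4827*(851/746 - 4791) = -4827*(-3573235/746) = 17248005345/746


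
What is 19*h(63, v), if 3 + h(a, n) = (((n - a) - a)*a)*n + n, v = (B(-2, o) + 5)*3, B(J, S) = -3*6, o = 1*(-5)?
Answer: 7701897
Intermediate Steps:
o = -5
B(J, S) = -18
v = -39 (v = (-18 + 5)*3 = -13*3 = -39)
h(a, n) = -3 + n + a*n*(n - 2*a) (h(a, n) = -3 + ((((n - a) - a)*a)*n + n) = -3 + (((n - 2*a)*a)*n + n) = -3 + ((a*(n - 2*a))*n + n) = -3 + (a*n*(n - 2*a) + n) = -3 + (n + a*n*(n - 2*a)) = -3 + n + a*n*(n - 2*a))
19*h(63, v) = 19*(-3 - 39 + 63*(-39)² - 2*(-39)*63²) = 19*(-3 - 39 + 63*1521 - 2*(-39)*3969) = 19*(-3 - 39 + 95823 + 309582) = 19*405363 = 7701897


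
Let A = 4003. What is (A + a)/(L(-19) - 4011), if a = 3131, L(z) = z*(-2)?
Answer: -246/137 ≈ -1.7956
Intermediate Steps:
L(z) = -2*z
(A + a)/(L(-19) - 4011) = (4003 + 3131)/(-2*(-19) - 4011) = 7134/(38 - 4011) = 7134/(-3973) = 7134*(-1/3973) = -246/137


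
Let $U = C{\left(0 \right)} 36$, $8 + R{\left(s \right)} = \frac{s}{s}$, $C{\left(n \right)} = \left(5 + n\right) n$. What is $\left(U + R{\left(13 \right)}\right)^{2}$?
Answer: $49$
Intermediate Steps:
$C{\left(n \right)} = n \left(5 + n\right)$
$R{\left(s \right)} = -7$ ($R{\left(s \right)} = -8 + \frac{s}{s} = -8 + 1 = -7$)
$U = 0$ ($U = 0 \left(5 + 0\right) 36 = 0 \cdot 5 \cdot 36 = 0 \cdot 36 = 0$)
$\left(U + R{\left(13 \right)}\right)^{2} = \left(0 - 7\right)^{2} = \left(-7\right)^{2} = 49$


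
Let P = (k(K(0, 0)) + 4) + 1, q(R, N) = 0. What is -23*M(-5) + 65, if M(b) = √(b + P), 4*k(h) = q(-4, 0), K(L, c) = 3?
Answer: 65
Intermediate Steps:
k(h) = 0 (k(h) = (¼)*0 = 0)
P = 5 (P = (0 + 4) + 1 = 4 + 1 = 5)
M(b) = √(5 + b) (M(b) = √(b + 5) = √(5 + b))
-23*M(-5) + 65 = -23*√(5 - 5) + 65 = -23*√0 + 65 = -23*0 + 65 = 0 + 65 = 65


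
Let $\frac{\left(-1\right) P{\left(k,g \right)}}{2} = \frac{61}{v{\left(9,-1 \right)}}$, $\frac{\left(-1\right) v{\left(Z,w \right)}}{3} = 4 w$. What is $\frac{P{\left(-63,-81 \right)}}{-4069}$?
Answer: $\frac{61}{24414} \approx 0.0024986$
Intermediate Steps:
$v{\left(Z,w \right)} = - 12 w$ ($v{\left(Z,w \right)} = - 3 \cdot 4 w = - 12 w$)
$P{\left(k,g \right)} = - \frac{61}{6}$ ($P{\left(k,g \right)} = - 2 \frac{61}{\left(-12\right) \left(-1\right)} = - 2 \cdot \frac{61}{12} = - 2 \cdot 61 \cdot \frac{1}{12} = \left(-2\right) \frac{61}{12} = - \frac{61}{6}$)
$\frac{P{\left(-63,-81 \right)}}{-4069} = - \frac{61}{6 \left(-4069\right)} = \left(- \frac{61}{6}\right) \left(- \frac{1}{4069}\right) = \frac{61}{24414}$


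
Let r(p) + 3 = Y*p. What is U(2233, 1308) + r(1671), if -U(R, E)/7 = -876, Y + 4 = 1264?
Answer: 2111589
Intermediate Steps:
Y = 1260 (Y = -4 + 1264 = 1260)
U(R, E) = 6132 (U(R, E) = -7*(-876) = 6132)
r(p) = -3 + 1260*p
U(2233, 1308) + r(1671) = 6132 + (-3 + 1260*1671) = 6132 + (-3 + 2105460) = 6132 + 2105457 = 2111589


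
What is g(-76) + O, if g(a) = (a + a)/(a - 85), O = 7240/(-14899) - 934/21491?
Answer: 21378358702/51551299849 ≈ 0.41470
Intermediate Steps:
O = -169510506/320194409 (O = 7240*(-1/14899) - 934*1/21491 = -7240/14899 - 934/21491 = -169510506/320194409 ≈ -0.52940)
g(a) = 2*a/(-85 + a) (g(a) = (2*a)/(-85 + a) = 2*a/(-85 + a))
g(-76) + O = 2*(-76)/(-85 - 76) - 169510506/320194409 = 2*(-76)/(-161) - 169510506/320194409 = 2*(-76)*(-1/161) - 169510506/320194409 = 152/161 - 169510506/320194409 = 21378358702/51551299849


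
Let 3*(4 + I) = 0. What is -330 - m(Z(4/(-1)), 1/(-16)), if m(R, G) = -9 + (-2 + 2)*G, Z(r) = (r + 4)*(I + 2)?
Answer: -321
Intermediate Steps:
I = -4 (I = -4 + (1/3)*0 = -4 + 0 = -4)
Z(r) = -8 - 2*r (Z(r) = (r + 4)*(-4 + 2) = (4 + r)*(-2) = -8 - 2*r)
m(R, G) = -9 (m(R, G) = -9 + 0*G = -9 + 0 = -9)
-330 - m(Z(4/(-1)), 1/(-16)) = -330 - 1*(-9) = -330 + 9 = -321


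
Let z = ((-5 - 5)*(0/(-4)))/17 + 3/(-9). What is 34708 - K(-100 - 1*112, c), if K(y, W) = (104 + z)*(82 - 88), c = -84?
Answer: 35330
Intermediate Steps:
z = -⅓ (z = -0*(-1)/4*(1/17) + 3*(-⅑) = -10*0*(1/17) - ⅓ = 0*(1/17) - ⅓ = 0 - ⅓ = -⅓ ≈ -0.33333)
K(y, W) = -622 (K(y, W) = (104 - ⅓)*(82 - 88) = (311/3)*(-6) = -622)
34708 - K(-100 - 1*112, c) = 34708 - 1*(-622) = 34708 + 622 = 35330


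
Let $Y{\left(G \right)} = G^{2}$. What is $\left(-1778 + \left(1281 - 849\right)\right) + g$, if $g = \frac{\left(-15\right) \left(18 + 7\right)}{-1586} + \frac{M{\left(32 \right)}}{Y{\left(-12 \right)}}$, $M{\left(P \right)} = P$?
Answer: $- \frac{19206257}{14274} \approx -1345.5$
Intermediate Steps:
$g = \frac{6547}{14274}$ ($g = \frac{\left(-15\right) \left(18 + 7\right)}{-1586} + \frac{32}{\left(-12\right)^{2}} = \left(-15\right) 25 \left(- \frac{1}{1586}\right) + \frac{32}{144} = \left(-375\right) \left(- \frac{1}{1586}\right) + 32 \cdot \frac{1}{144} = \frac{375}{1586} + \frac{2}{9} = \frac{6547}{14274} \approx 0.45867$)
$\left(-1778 + \left(1281 - 849\right)\right) + g = \left(-1778 + \left(1281 - 849\right)\right) + \frac{6547}{14274} = \left(-1778 + 432\right) + \frac{6547}{14274} = -1346 + \frac{6547}{14274} = - \frac{19206257}{14274}$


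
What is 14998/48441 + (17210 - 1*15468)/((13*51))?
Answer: 2418664/823497 ≈ 2.9371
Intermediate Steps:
14998/48441 + (17210 - 1*15468)/((13*51)) = 14998*(1/48441) + (17210 - 15468)/663 = 14998/48441 + 1742*(1/663) = 14998/48441 + 134/51 = 2418664/823497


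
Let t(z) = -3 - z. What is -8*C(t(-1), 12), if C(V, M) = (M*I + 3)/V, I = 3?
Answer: 156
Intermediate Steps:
C(V, M) = (3 + 3*M)/V (C(V, M) = (M*3 + 3)/V = (3*M + 3)/V = (3 + 3*M)/V)
-8*C(t(-1), 12) = -24*(1 + 12)/(-3 - 1*(-1)) = -24*13/(-3 + 1) = -24*13/(-2) = -24*(-1)*13/2 = -8*(-39/2) = 156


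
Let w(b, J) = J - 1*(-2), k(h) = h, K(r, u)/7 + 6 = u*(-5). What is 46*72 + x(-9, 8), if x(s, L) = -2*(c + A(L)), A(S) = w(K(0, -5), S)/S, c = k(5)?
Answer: 6599/2 ≈ 3299.5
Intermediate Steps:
K(r, u) = -42 - 35*u (K(r, u) = -42 + 7*(u*(-5)) = -42 + 7*(-5*u) = -42 - 35*u)
w(b, J) = 2 + J (w(b, J) = J + 2 = 2 + J)
c = 5
A(S) = (2 + S)/S
x(s, L) = -10 - 2*(2 + L)/L (x(s, L) = -2*(5 + (2 + L)/L) = -10 - 2*(2 + L)/L)
46*72 + x(-9, 8) = 46*72 + (-12 - 4/8) = 3312 + (-12 - 4*1/8) = 3312 + (-12 - 1/2) = 3312 - 25/2 = 6599/2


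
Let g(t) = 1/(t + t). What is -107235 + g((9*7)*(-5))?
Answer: -67558051/630 ≈ -1.0724e+5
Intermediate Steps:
g(t) = 1/(2*t)
-107235 + g((9*7)*(-5)) = -107235 + 1/(2*(((9*7)*(-5)))) = -107235 + 1/(2*((63*(-5)))) = -107235 + (1/2)/(-315) = -107235 + (1/2)*(-1/315) = -107235 - 1/630 = -67558051/630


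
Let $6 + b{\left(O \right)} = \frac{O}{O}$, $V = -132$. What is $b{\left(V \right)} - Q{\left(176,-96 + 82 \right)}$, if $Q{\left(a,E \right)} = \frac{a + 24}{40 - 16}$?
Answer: $- \frac{40}{3} \approx -13.333$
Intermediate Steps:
$Q{\left(a,E \right)} = 1 + \frac{a}{24}$ ($Q{\left(a,E \right)} = \frac{24 + a}{24} = \left(24 + a\right) \frac{1}{24} = 1 + \frac{a}{24}$)
$b{\left(O \right)} = -5$ ($b{\left(O \right)} = -6 + \frac{O}{O} = -6 + 1 = -5$)
$b{\left(V \right)} - Q{\left(176,-96 + 82 \right)} = -5 - \left(1 + \frac{1}{24} \cdot 176\right) = -5 - \left(1 + \frac{22}{3}\right) = -5 - \frac{25}{3} = - \frac{40}{3}$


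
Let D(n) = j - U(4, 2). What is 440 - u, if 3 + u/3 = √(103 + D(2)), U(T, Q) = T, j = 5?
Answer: 449 - 6*√26 ≈ 418.41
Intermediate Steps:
D(n) = 1 (D(n) = 5 - 1*4 = 5 - 4 = 1)
u = -9 + 6*√26 (u = -9 + 3*√(103 + 1) = -9 + 3*√104 = -9 + 3*(2*√26) = -9 + 6*√26 ≈ 21.594)
440 - u = 440 - (-9 + 6*√26) = 440 + (9 - 6*√26) = 449 - 6*√26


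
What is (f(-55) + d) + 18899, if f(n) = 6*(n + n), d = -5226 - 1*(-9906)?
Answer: 22919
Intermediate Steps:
d = 4680 (d = -5226 + 9906 = 4680)
f(n) = 12*n (f(n) = 6*(2*n) = 12*n)
(f(-55) + d) + 18899 = (12*(-55) + 4680) + 18899 = (-660 + 4680) + 18899 = 4020 + 18899 = 22919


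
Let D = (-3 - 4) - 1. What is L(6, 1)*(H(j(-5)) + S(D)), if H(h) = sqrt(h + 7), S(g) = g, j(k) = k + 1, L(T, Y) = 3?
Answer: -24 + 3*sqrt(3) ≈ -18.804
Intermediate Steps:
j(k) = 1 + k
D = -8 (D = -7 - 1 = -8)
H(h) = sqrt(7 + h)
L(6, 1)*(H(j(-5)) + S(D)) = 3*(sqrt(7 + (1 - 5)) - 8) = 3*(sqrt(7 - 4) - 8) = 3*(sqrt(3) - 8) = 3*(-8 + sqrt(3)) = -24 + 3*sqrt(3)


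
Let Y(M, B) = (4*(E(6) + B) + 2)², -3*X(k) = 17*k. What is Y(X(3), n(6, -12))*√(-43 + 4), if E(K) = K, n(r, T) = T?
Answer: 484*I*√39 ≈ 3022.6*I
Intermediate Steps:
X(k) = -17*k/3
Y(M, B) = (26 + 4*B)² (Y(M, B) = (4*(6 + B) + 2)² = ((24 + 4*B) + 2)² = (26 + 4*B)²)
Y(X(3), n(6, -12))*√(-43 + 4) = (4*(13 + 2*(-12))²)*√(-43 + 4) = (4*(13 - 24)²)*√(-39) = (4*(-11)²)*(I*√39) = (4*121)*(I*√39) = 484*(I*√39) = 484*I*√39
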